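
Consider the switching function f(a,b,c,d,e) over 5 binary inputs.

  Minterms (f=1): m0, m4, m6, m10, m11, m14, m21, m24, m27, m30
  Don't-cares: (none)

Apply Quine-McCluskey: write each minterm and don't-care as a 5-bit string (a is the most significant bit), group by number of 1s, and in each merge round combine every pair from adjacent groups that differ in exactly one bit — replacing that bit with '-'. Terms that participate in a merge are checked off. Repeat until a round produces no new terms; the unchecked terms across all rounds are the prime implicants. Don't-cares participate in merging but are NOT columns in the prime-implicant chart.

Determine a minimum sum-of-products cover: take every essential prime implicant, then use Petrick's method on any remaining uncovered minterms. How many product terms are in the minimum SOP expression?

size-2^0 implicants → 00000(✓)  00100(✓)  00110(✓)  01010(✓)  01011(✓)  01110(✓)  10101  11000  11011(✓)  11110(✓)
size-2^1 implicants → -1011  -1110  0-110  00-00  001-0  01-10  0101-
Unchecked terms (primes): -1011, -1110, 0-110, 00-00, 001-0, 01-10, 0101-, 10101, 11000
Minterm coverage:
  m0 ⊆ 00-00 [E]
  m4 ⊆ 00-00,001-0
  m6 ⊆ 0-110,001-0
  m10 ⊆ 01-10,0101-
  m11 ⊆ -1011,0101-
  m14 ⊆ -1110,0-110,01-10
  m21 ⊆ 10101 [E]
  m24 ⊆ 11000 [E]
  m27 ⊆ -1011 [E]
  m30 ⊆ -1110 [E]
E = {-1011, -1110, 00-00, 10101, 11000}
Petrick residual → 0-110, 01-10
Cover = bc'de + bcde' + a'cde' + a'b'd'e' + a'bde' + ab'cd'e + abc'd'e'  |cover|=7

7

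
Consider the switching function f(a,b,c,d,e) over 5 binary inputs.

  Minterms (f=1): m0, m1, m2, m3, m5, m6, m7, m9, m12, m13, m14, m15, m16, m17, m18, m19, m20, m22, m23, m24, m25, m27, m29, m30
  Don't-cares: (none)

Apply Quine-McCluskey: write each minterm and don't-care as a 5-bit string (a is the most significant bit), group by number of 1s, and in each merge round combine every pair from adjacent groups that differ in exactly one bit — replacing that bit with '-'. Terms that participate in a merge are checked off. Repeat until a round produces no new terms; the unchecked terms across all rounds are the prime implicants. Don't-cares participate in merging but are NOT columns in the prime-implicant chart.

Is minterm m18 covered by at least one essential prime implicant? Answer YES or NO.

YES

Round 0: 00000✓ 00001✓ 00010✓ 00011✓ 00101✓ 00110✓ 00111✓ 01001✓ 01100✓ 01101✓ 01110✓ 01111✓ 10000✓ 10001✓ 10010✓ 10011✓ 10100✓ 10110✓ 10111✓ 11000✓ 11001✓ 11011✓ 11101✓ 11110✓
Round 1: -0000✓ -0001✓ -0010✓ -0011✓ -0110✓ -0111✓ -1001✓ -1101✓ -1110✓ 0-001✓ 0-101✓ 0-110✓ 0-111✓ 00-01✓ 00-10✓ 00-11✓ 000-0✓ 000-1✓ 0000-✓ 0001-✓ 001-1✓ 0011-✓ 01-01✓ 011-0✓ 011-1✓ 0110-✓ 0111-✓ 1-000✓ 1-001✓ 1-011✓ 1-110✓ 10-00✓ 10-10✓ 10-11✓ 100-0✓ 100-1✓ 1000-✓ 1001-✓ 101-0✓ 1011-✓ 11-01✓ 110-1✓ 1100-✓
Round 2: --001 --110 -0-10✓ -0-11✓ -00-0✓ -00-1✓ -000-✓ -001-✓ -011-✓ -1-01 0--01 0-1-1 0-11- 00--1 00-1-✓ 000--✓ 011-- 1-0-1 1-00- 10--0 10-1-✓ 100--✓
Round 3: -0-1- -00--
PIs = {--001, --110, -0-1-, -00--, -1-01, 0--01, 0-1-1, 0-11-, 00--1, 011--, 1-0-1, 1-00-, 10--0}
Coverage chart:
  m0: -00-- ←essential
  m1: --001,-00--,0--01,00--1
  m2: -0-1-,-00--
  m3: -0-1-,-00--,00--1
  m5: 0--01,0-1-1,00--1
  m6: --110,-0-1-,0-11-
  m7: -0-1-,0-1-1,0-11-,00--1
  m9: --001,-1-01,0--01
  m12: 011-- ←essential
  m13: -1-01,0--01,0-1-1,011--
  m14: --110,0-11-,011--
  m15: 0-1-1,0-11-,011--
  m16: -00--,1-00-,10--0
  m17: --001,-00--,1-0-1,1-00-
  m18: -0-1-,-00--,10--0
  m19: -0-1-,-00--,1-0-1
  m20: 10--0 ←essential
  m22: --110,-0-1-,10--0
  m23: -0-1- ←essential
  m24: 1-00- ←essential
  m25: --001,-1-01,1-0-1,1-00-
  m27: 1-0-1 ←essential
  m29: -1-01 ←essential
  m30: --110 ←essential
Essential: --110, -0-1-, -00--, -1-01, 011--, 1-0-1, 1-00-, 10--0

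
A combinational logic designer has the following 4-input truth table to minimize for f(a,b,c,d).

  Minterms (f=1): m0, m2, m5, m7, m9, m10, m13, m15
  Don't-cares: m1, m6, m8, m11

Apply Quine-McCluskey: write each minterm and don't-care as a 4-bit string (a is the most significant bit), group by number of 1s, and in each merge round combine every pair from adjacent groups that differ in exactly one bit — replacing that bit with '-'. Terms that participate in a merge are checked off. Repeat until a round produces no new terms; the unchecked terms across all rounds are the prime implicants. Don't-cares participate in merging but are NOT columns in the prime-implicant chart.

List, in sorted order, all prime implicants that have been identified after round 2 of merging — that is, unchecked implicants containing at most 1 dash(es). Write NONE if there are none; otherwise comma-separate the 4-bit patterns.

0-10, 011-

Round 0: 0000✓ 0001✓ 0010✓ 0101✓ 0110✓ 0111✓ 1000✓ 1001✓ 1010✓ 1011✓ 1101✓ 1111✓
Round 1: -000✓ -001✓ -010✓ -101✓ -111✓ 0-01✓ 0-10 00-0✓ 000-✓ 01-1✓ 011- 1-01✓ 1-11✓ 10-0✓ 10-1✓ 100-✓ 101-✓ 11-1✓
Round 2: --01 -0-0 -00- -1-1 1--1 10--
PIs = {--01, -0-0, -00-, -1-1, 0-10, 011-, 1--1, 10--}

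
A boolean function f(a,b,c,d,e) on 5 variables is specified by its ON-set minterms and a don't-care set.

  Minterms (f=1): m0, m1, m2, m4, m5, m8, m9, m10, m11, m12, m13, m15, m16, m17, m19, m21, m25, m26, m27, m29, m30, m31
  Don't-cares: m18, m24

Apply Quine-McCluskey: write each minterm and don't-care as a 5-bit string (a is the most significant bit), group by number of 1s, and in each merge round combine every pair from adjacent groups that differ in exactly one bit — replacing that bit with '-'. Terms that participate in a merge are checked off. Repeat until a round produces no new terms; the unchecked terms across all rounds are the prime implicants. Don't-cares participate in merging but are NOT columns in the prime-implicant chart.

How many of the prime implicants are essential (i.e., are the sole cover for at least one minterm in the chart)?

size-2^0 implicants → 00000(✓)  00001(✓)  00010(✓)  00100(✓)  00101(✓)  01000(✓)  01001(✓)  01010(✓)  01011(✓)  01100(✓)  01101(✓)  01111(✓)  10000(✓)  10001(✓)  10010(✓)  10011(✓)  10101(✓)  11000(✓)  11001(✓)  11010(✓)  11011(✓)  11101(✓)  11110(✓)  11111(✓)
size-2^1 implicants → -0000(✓)  -0001(✓)  -0010(✓)  -0101(✓)  -1000(✓)  -1001(✓)  -1010(✓)  -1011(✓)  -1101(✓)  -1111(✓)  0-000(✓)  0-001(✓)  0-010(✓)  0-100(✓)  0-101(✓)  00-00(✓)  00-01(✓)  000-0(✓)  0000-(✓)  0010-(✓)  01-00(✓)  01-01(✓)  01-11(✓)  010-0(✓)  010-1(✓)  0100-(✓)  0101-(✓)  011-1(✓)  0110-(✓)  1-000(✓)  1-001(✓)  1-010(✓)  1-011(✓)  1-101(✓)  10-01(✓)  100-0(✓)  100-1(✓)  1000-(✓)  1001-(✓)  11-01(✓)  11-10(✓)  11-11(✓)  110-0(✓)  110-1(✓)  1100-(✓)  1101-(✓)  111-1(✓)  1111-(✓)
size-2^2 implicants → --000(✓)  --001(✓)  --010(✓)  --101(✓)  -0-01(✓)  -00-0(✓)  -000-(✓)  -1-01(✓)  -1-11(✓)  -10-0(✓)  -10-1(✓)  -100-(✓)  -101-(✓)  -11-1(✓)  0--00(✓)  0--01(✓)  0-0-0(✓)  0-00-(✓)  0-10-(✓)  00-0-(✓)  01--1(✓)  01-0-(✓)  010--(✓)  1--01(✓)  1-0-0(✓)  1-0-1(✓)  1-00-(✓)  1-01-(✓)  100--(✓)  11--1(✓)  11-1-  110--(✓)
size-2^3 implicants → ---01  --0-0  --00-  -1--1  -10--  0--0-  1-0--
Unchecked terms (primes): ---01, --0-0, --00-, -1--1, -10--, 0--0-, 1-0--, 11-1-
Minterm coverage:
  m0 ⊆ --0-0,--00-,0--0-
  m1 ⊆ ---01,--00-,0--0-
  m2 ⊆ --0-0 [E]
  m4 ⊆ 0--0- [E]
  m5 ⊆ ---01,0--0-
  m8 ⊆ --0-0,--00-,-10--,0--0-
  m9 ⊆ ---01,--00-,-1--1,-10--,0--0-
  m10 ⊆ --0-0,-10--
  m11 ⊆ -1--1,-10--
  m12 ⊆ 0--0- [E]
  m13 ⊆ ---01,-1--1,0--0-
  m15 ⊆ -1--1 [E]
  m16 ⊆ --0-0,--00-,1-0--
  m17 ⊆ ---01,--00-,1-0--
  m19 ⊆ 1-0-- [E]
  m21 ⊆ ---01 [E]
  m25 ⊆ ---01,--00-,-1--1,-10--,1-0--
  m26 ⊆ --0-0,-10--,1-0--,11-1-
  m27 ⊆ -1--1,-10--,1-0--,11-1-
  m29 ⊆ ---01,-1--1
  m30 ⊆ 11-1- [E]
  m31 ⊆ -1--1,11-1-
E = {---01, --0-0, -1--1, 0--0-, 1-0--, 11-1-}

6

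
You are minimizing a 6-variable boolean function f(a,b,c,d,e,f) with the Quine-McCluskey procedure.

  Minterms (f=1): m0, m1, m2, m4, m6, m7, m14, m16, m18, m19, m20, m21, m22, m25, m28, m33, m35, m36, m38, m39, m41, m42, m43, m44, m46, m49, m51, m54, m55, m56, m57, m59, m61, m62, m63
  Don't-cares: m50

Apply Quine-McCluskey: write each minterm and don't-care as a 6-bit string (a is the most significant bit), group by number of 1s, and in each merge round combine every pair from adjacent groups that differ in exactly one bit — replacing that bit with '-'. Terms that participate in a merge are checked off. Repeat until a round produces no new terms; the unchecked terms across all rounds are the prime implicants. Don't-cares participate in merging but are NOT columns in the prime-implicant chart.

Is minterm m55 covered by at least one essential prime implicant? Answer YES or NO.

Round 0: 000000✓ 000001✓ 000010✓ 000100✓ 000110✓ 000111✓ 001110✓ 010000✓ 010010✓ 010011✓ 010100✓ 010101✓ 010110✓ 011001✓ 011100✓ 100001✓ 100011✓ 100100✓ 100110✓ 100111✓ 101001✓ 101010✓ 101011✓ 101100✓ 101110✓ 110001✓ 110010✓ 110011✓ 110110✓ 110111✓ 111000✓ 111001✓ 111011✓ 111101✓ 111110✓ 111111✓
Round 1: -00001 -00100✓ -00110✓ -00111✓ -01110✓ -10010✓ -10011✓ -10110✓ -11001 0-0000✓ 0-0010✓ 0-0100✓ 0-0110✓ 00-110✓ 000-00✓ 000-10✓ 0000-0✓ 00000- 0001-0✓ 00011-✓ 01-100 010-00✓ 010-10✓ 0100-0✓ 01001-✓ 0101-0✓ 01010- 1-0001✓ 1-0011✓ 1-0110✓ 1-0111✓ 1-1001✓ 1-1011✓ 1-1110✓ 10-001✓ 10-011✓ 10-100✓ 10-110✓ 100-11✓ 1000-1✓ 1001-0✓ 10011-✓ 101-10 1010-1✓ 10101- 1011-0✓ 11-001✓ 11-011✓ 11-110✓ 11-111✓ 110-10✓ 110-11✓ 1100-1✓ 11001-✓ 11011-✓ 111-01✓ 111-11✓ 1110-1✓ 11100- 1111-1✓ 11111-✓
Round 2: --0110 -0-110 -001-0 -0011- -10-10 -1001- 0-0-00✓ 0-0-10✓ 0-00-0✓ 0-01-0✓ 000--0✓ 010--0✓ 1--001✓ 1--011✓ 1--110 1-0-11 1-00-1✓ 1-011- 1-10-1✓ 10-0-1✓ 10-1-0 11--11 11-0-1✓ 11-11- 110-1- 111--1
Round 3: 0-0--0 1--0-1
PIs = {--0110, -0-110, -00001, -001-0, -0011-, -10-10, -1001-, -11001, 0-0--0, 00000-, 01-100, 01010-, 1--0-1, 1--110, 1-0-11, 1-011-, 10-1-0, 101-10, 10101-, 11--11, 11-11-, 110-1-, 111--1, 11100-}
Coverage chart:
  m0: 0-0--0,00000-
  m1: -00001,00000-
  m2: 0-0--0 ←essential
  m4: -001-0,0-0--0
  m6: --0110,-0-110,-001-0,-0011-,0-0--0
  m7: -0011- ←essential
  m14: -0-110 ←essential
  m16: 0-0--0 ←essential
  m18: -10-10,-1001-,0-0--0
  m19: -1001- ←essential
  m20: 0-0--0,01-100,01010-
  m21: 01010- ←essential
  m22: --0110,-10-10,0-0--0
  m25: -11001 ←essential
  m28: 01-100 ←essential
  m33: -00001,1--0-1
  m35: 1--0-1,1-0-11
  m36: -001-0,10-1-0
  m38: --0110,-0-110,-001-0,-0011-,1--110,1-011-,10-1-0
  m39: -0011-,1-0-11,1-011-
  m41: 1--0-1 ←essential
  m42: 101-10,10101-
  m43: 1--0-1,10101-
  m44: 10-1-0 ←essential
  m46: -0-110,1--110,10-1-0,101-10
  m49: 1--0-1 ←essential
  m51: -1001-,1--0-1,1-0-11,11--11,110-1-
  m54: --0110,-10-10,1--110,1-011-,11-11-,110-1-
  m55: 1-0-11,1-011-,11--11,11-11-,110-1-
  m56: 11100- ←essential
  m57: -11001,1--0-1,111--1,11100-
  m59: 1--0-1,11--11,111--1
  m61: 111--1 ←essential
  m62: 1--110,11-11-
  m63: 11--11,11-11-,111--1
Essential: -0-110, -0011-, -1001-, -11001, 0-0--0, 01-100, 01010-, 1--0-1, 10-1-0, 111--1, 11100-

NO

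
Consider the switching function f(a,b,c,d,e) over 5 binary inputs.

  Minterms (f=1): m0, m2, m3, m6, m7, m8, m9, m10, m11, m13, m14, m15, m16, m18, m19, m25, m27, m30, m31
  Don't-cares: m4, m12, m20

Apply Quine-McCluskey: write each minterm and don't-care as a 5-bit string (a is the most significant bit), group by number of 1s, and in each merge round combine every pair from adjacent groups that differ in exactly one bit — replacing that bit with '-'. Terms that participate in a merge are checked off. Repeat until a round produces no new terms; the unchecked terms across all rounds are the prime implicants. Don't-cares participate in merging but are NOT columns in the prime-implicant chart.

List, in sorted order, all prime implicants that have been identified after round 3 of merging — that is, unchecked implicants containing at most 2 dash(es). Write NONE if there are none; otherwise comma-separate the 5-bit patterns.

--011, -0-00, -00-0, -001-, -1-11, -10-1, -111-

Round 0: 00000✓ 00010✓ 00011✓ 00100✓ 00110✓ 00111✓ 01000✓ 01001✓ 01010✓ 01011✓ 01100✓ 01101✓ 01110✓ 01111✓ 10000✓ 10010✓ 10011✓ 10100✓ 11001✓ 11011✓ 11110✓ 11111✓
Round 1: -0000✓ -0010✓ -0011✓ -0100✓ -1001✓ -1011✓ -1110✓ -1111✓ 0-000✓ 0-010✓ 0-011✓ 0-100✓ 0-110✓ 0-111✓ 00-00✓ 00-10✓ 00-11✓ 000-0✓ 0001-✓ 001-0✓ 0011-✓ 01-00✓ 01-01✓ 01-10✓ 01-11✓ 010-0✓ 010-1✓ 0100-✓ 0101-✓ 011-0✓ 011-1✓ 0110-✓ 0111-✓ 1-011✓ 10-00✓ 100-0✓ 1001-✓ 11-11✓ 110-1✓ 1111-✓
Round 2: --011 -0-00 -00-0 -001- -1-11 -10-1 -111- 0--00✓ 0--10✓ 0--11✓ 0-0-0✓ 0-01-✓ 0-1-0✓ 0-11-✓ 00--0✓ 00-1-✓ 01--0✓ 01--1✓ 01-0-✓ 01-1-✓ 010--✓ 011--✓
Round 3: 0---0 0--1- 01---
PIs = {--011, -0-00, -00-0, -001-, -1-11, -10-1, -111-, 0---0, 0--1-, 01---}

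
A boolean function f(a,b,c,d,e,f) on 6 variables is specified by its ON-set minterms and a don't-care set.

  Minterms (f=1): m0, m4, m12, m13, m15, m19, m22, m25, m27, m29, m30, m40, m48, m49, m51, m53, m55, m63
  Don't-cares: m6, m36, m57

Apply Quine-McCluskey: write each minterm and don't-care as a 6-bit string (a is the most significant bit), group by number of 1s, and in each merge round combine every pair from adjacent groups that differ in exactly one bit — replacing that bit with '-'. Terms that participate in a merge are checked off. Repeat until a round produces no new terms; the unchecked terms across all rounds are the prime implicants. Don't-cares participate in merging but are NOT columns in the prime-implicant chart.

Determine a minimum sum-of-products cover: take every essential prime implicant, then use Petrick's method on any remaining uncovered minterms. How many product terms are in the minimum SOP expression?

size-2^0 implicants → 000000(✓)  000100(✓)  000110(✓)  001100(✓)  001101(✓)  001111(✓)  010011(✓)  010110(✓)  011001(✓)  011011(✓)  011101(✓)  011110(✓)  100100(✓)  101000  110000(✓)  110001(✓)  110011(✓)  110101(✓)  110111(✓)  111001(✓)  111111(✓)
size-2^1 implicants → -00100  -10011  -11001  0-0110  0-1101  00-100  000-00  0001-0  0011-1  00110-  01-011  01-110  011-01  0110-1  11-001  11-111  110-01(✓)  110-11(✓)  1100-1(✓)  11000-  1101-1(✓)
size-2^2 implicants → 110--1
Unchecked terms (primes): -00100, -10011, -11001, 0-0110, 0-1101, 00-100, 000-00, 0001-0, 0011-1, 00110-, 01-011, 01-110, 011-01, 0110-1, 101000, 11-001, 11-111, 110--1, 11000-
Minterm coverage:
  m0 ⊆ 000-00 [E]
  m4 ⊆ -00100,00-100,000-00,0001-0
  m12 ⊆ 00-100,00110-
  m13 ⊆ 0-1101,0011-1,00110-
  m15 ⊆ 0011-1 [E]
  m19 ⊆ -10011,01-011
  m22 ⊆ 0-0110,01-110
  m25 ⊆ -11001,011-01,0110-1
  m27 ⊆ 01-011,0110-1
  m29 ⊆ 0-1101,011-01
  m30 ⊆ 01-110 [E]
  m40 ⊆ 101000 [E]
  m48 ⊆ 11000- [E]
  m49 ⊆ 11-001,110--1,11000-
  m51 ⊆ -10011,110--1
  m53 ⊆ 110--1 [E]
  m55 ⊆ 11-111,110--1
  m63 ⊆ 11-111 [E]
E = {000-00, 0011-1, 01-110, 101000, 11-111, 110--1, 11000-}
Petrick residual → 00-100, 01-011, 011-01
Cover = a'b'de'f' + a'b'c'e'f' + a'b'cdf + a'bd'ef + a'bdef' + a'bce'f + ab'cd'e'f' + abdef + abc'f + abc'd'e'  |cover|=10

10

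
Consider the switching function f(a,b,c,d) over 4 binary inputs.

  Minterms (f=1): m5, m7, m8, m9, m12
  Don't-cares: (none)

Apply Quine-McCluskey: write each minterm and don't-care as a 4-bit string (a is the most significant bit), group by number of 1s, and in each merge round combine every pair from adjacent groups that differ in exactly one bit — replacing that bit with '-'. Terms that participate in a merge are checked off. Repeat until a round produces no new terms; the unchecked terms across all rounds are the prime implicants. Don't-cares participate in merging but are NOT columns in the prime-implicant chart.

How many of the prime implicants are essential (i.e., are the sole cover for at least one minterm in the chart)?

size-2^0 implicants → 0101(✓)  0111(✓)  1000(✓)  1001(✓)  1100(✓)
size-2^1 implicants → 01-1  1-00  100-
Unchecked terms (primes): 01-1, 1-00, 100-
Minterm coverage:
  m5 ⊆ 01-1 [E]
  m7 ⊆ 01-1 [E]
  m8 ⊆ 1-00,100-
  m9 ⊆ 100- [E]
  m12 ⊆ 1-00 [E]
E = {01-1, 1-00, 100-}

3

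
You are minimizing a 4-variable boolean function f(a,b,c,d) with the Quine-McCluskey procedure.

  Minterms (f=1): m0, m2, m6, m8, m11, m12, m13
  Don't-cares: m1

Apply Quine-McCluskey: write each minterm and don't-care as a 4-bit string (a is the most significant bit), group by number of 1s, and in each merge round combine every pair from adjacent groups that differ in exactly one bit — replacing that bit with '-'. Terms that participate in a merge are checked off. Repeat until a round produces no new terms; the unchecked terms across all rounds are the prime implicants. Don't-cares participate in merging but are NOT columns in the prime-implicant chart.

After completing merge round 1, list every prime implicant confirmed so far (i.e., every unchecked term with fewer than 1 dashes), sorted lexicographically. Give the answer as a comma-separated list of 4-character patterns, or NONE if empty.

[col 0] 0000*, 0001*, 0010*, 0110*, 1000*, 1011, 1100*, 1101*
[col 1] -000, 0-10, 00-0, 000-, 1-00, 110-
Prime implicants: -000, 0-10, 00-0, 000-, 1-00, 1011, 110-

1011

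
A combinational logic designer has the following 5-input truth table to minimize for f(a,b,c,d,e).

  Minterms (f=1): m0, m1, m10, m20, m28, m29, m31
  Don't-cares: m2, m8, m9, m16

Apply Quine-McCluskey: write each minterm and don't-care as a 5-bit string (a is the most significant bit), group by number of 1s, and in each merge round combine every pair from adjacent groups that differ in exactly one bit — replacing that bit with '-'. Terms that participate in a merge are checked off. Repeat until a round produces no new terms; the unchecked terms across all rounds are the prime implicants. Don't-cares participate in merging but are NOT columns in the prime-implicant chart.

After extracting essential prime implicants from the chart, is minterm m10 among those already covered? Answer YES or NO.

YES

[col 0] 00000*, 00001*, 00010*, 01000*, 01001*, 01010*, 10000*, 10100*, 11100*, 11101*, 11111*
[col 1] -0000, 0-000*, 0-001*, 0-010*, 000-0*, 0000-*, 010-0*, 0100-*, 1-100, 10-00, 111-1, 1110-
[col 2] 0-0-0, 0-00-
Prime implicants: -0000, 0-0-0, 0-00-, 1-100, 10-00, 111-1, 1110-
PI chart (minterm → PIs covering it):
  0 | -0000,0-0-0,0-00-
  1 | 0-00-  (sole → essential)
  10 | 0-0-0  (sole → essential)
  20 | 1-100,10-00
  28 | 1-100,1110-
  29 | 111-1,1110-
  31 | 111-1  (sole → essential)
Essential prime implicants: 0-0-0, 0-00-, 111-1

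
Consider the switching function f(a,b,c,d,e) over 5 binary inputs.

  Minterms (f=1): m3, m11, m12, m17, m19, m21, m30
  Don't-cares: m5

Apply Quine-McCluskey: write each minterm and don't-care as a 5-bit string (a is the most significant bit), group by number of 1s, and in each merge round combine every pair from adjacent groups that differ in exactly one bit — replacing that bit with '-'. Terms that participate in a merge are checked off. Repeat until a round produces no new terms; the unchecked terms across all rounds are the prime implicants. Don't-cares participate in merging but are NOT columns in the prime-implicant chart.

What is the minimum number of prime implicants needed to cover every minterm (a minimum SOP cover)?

5

Round 0: 00011✓ 00101✓ 01011✓ 01100 10001✓ 10011✓ 10101✓ 11110
Round 1: -0011 -0101 0-011 10-01 100-1
PIs = {-0011, -0101, 0-011, 01100, 10-01, 100-1, 11110}
Coverage chart:
  m3: -0011,0-011
  m11: 0-011 ←essential
  m12: 01100 ←essential
  m17: 10-01,100-1
  m19: -0011,100-1
  m21: -0101,10-01
  m30: 11110 ←essential
Essential: 0-011, 01100, 11110
Petrick residual → -0011, 10-01
Min cover (5 terms): b'c'de + a'c'de + a'bcd'e' + ab'd'e + abcde'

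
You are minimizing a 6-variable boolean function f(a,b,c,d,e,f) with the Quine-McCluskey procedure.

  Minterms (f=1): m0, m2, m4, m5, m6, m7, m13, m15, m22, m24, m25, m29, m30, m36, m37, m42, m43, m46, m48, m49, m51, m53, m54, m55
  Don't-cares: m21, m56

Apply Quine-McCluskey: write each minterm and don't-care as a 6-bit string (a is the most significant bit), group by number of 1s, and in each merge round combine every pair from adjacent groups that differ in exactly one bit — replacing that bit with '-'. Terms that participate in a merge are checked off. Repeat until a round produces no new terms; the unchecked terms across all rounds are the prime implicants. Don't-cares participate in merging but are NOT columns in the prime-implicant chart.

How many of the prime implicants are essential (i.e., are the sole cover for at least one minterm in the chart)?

7

size-2^0 implicants → 000000(✓)  000010(✓)  000100(✓)  000101(✓)  000110(✓)  000111(✓)  001101(✓)  001111(✓)  010101(✓)  010110(✓)  011000(✓)  011001(✓)  011101(✓)  011110(✓)  100100(✓)  100101(✓)  101010(✓)  101011(✓)  101110(✓)  110000(✓)  110001(✓)  110011(✓)  110101(✓)  110110(✓)  110111(✓)  111000(✓)
size-2^1 implicants → -00100(✓)  -00101(✓)  -10101(✓)  -10110  -11000  0-0101(✓)  0-0110  0-1101(✓)  00-101(✓)  00-111(✓)  000-00(✓)  000-10(✓)  0000-0(✓)  0001-0(✓)  0001-1(✓)  00010-(✓)  00011-(✓)  0011-1(✓)  01-101(✓)  01-110  011-01  01100-  1-0101(✓)  10010-(✓)  101-10  10101-  11-000  110-01(✓)  110-11(✓)  1100-1(✓)  11000-  1101-1(✓)  11011-
size-2^2 implicants → --0101  -0010-  0--101  00-1-1  000--0  0001--  110--1
Unchecked terms (primes): --0101, -0010-, -10110, -11000, 0--101, 0-0110, 00-1-1, 000--0, 0001--, 01-110, 011-01, 01100-, 101-10, 10101-, 11-000, 110--1, 11000-, 11011-
Minterm coverage:
  m0 ⊆ 000--0 [E]
  m2 ⊆ 000--0 [E]
  m4 ⊆ -0010-,000--0,0001--
  m5 ⊆ --0101,-0010-,0--101,00-1-1,0001--
  m6 ⊆ 0-0110,000--0,0001--
  m7 ⊆ 00-1-1,0001--
  m13 ⊆ 0--101,00-1-1
  m15 ⊆ 00-1-1 [E]
  m22 ⊆ -10110,0-0110,01-110
  m24 ⊆ -11000,01100-
  m25 ⊆ 011-01,01100-
  m29 ⊆ 0--101,011-01
  m30 ⊆ 01-110 [E]
  m36 ⊆ -0010- [E]
  m37 ⊆ --0101,-0010-
  m42 ⊆ 101-10,10101-
  m43 ⊆ 10101- [E]
  m46 ⊆ 101-10 [E]
  m48 ⊆ 11-000,11000-
  m49 ⊆ 110--1,11000-
  m51 ⊆ 110--1 [E]
  m53 ⊆ --0101,110--1
  m54 ⊆ -10110,11011-
  m55 ⊆ 110--1,11011-
E = {-0010-, 00-1-1, 000--0, 01-110, 101-10, 10101-, 110--1}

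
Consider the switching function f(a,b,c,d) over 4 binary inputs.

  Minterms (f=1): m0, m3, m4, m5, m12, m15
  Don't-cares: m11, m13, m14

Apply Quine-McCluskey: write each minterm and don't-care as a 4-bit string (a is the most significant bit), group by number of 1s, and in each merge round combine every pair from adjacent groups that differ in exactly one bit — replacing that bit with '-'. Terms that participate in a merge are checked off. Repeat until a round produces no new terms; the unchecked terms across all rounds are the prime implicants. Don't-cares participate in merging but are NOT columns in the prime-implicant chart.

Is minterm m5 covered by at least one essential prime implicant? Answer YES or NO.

YES

Round 0: 0000✓ 0011✓ 0100✓ 0101✓ 1011✓ 1100✓ 1101✓ 1110✓ 1111✓
Round 1: -011 -100✓ -101✓ 0-00 010-✓ 1-11 11-0✓ 11-1✓ 110-✓ 111-✓
Round 2: -10- 11--
PIs = {-011, -10-, 0-00, 1-11, 11--}
Coverage chart:
  m0: 0-00 ←essential
  m3: -011 ←essential
  m4: -10-,0-00
  m5: -10- ←essential
  m12: -10-,11--
  m15: 1-11,11--
Essential: -011, -10-, 0-00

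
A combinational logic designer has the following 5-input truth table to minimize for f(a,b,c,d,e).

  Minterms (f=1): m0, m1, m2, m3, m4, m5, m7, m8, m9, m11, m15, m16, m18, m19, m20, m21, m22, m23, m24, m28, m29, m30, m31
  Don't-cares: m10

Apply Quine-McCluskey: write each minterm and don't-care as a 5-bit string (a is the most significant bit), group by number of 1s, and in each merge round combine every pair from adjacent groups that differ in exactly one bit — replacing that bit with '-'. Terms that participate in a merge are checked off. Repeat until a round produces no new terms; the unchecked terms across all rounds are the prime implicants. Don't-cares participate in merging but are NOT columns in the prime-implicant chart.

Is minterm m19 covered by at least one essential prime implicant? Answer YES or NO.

NO

size-2^0 implicants → 00000(✓)  00001(✓)  00010(✓)  00011(✓)  00100(✓)  00101(✓)  00111(✓)  01000(✓)  01001(✓)  01010(✓)  01011(✓)  01111(✓)  10000(✓)  10010(✓)  10011(✓)  10100(✓)  10101(✓)  10110(✓)  10111(✓)  11000(✓)  11100(✓)  11101(✓)  11110(✓)  11111(✓)
size-2^1 implicants → -0000(✓)  -0010(✓)  -0011(✓)  -0100(✓)  -0101(✓)  -0111(✓)  -1000(✓)  -1111(✓)  0-000(✓)  0-001(✓)  0-010(✓)  0-011(✓)  0-111(✓)  00-00(✓)  00-01(✓)  00-11(✓)  000-0(✓)  000-1(✓)  0000-(✓)  0001-(✓)  001-1(✓)  0010-(✓)  01-11(✓)  010-0(✓)  010-1(✓)  0100-(✓)  0101-(✓)  1-000(✓)  1-100(✓)  1-101(✓)  1-110(✓)  1-111(✓)  10-00(✓)  10-10(✓)  10-11(✓)  100-0(✓)  1001-(✓)  101-0(✓)  101-1(✓)  1010-(✓)  1011-(✓)  11-00(✓)  111-0(✓)  111-1(✓)  1110-(✓)  1111-(✓)
size-2^2 implicants → --000  --111  -0-00  -0-11  -00-0  -001-  -01-1  -010-  0--11  0-0-0(✓)  0-0-1(✓)  0-00-(✓)  0-01-(✓)  00--1  00-0-  000--(✓)  010--(✓)  1--00  1-1-0(✓)  1-1-1(✓)  1-10-(✓)  1-11-(✓)  10--0  10-1-  101--(✓)  111--(✓)
size-2^3 implicants → 0-0--  1-1--
Unchecked terms (primes): --000, --111, -0-00, -0-11, -00-0, -001-, -01-1, -010-, 0--11, 0-0--, 00--1, 00-0-, 1--00, 1-1--, 10--0, 10-1-
Minterm coverage:
  m0 ⊆ --000,-0-00,-00-0,0-0--,00-0-
  m1 ⊆ 0-0--,00--1,00-0-
  m2 ⊆ -00-0,-001-,0-0--
  m3 ⊆ -0-11,-001-,0--11,0-0--,00--1
  m4 ⊆ -0-00,-010-,00-0-
  m5 ⊆ -01-1,-010-,00--1,00-0-
  m7 ⊆ --111,-0-11,-01-1,0--11,00--1
  m8 ⊆ --000,0-0--
  m9 ⊆ 0-0-- [E]
  m11 ⊆ 0--11,0-0--
  m15 ⊆ --111,0--11
  m16 ⊆ --000,-0-00,-00-0,1--00,10--0
  m18 ⊆ -00-0,-001-,10--0,10-1-
  m19 ⊆ -0-11,-001-,10-1-
  m20 ⊆ -0-00,-010-,1--00,1-1--,10--0
  m21 ⊆ -01-1,-010-,1-1--
  m22 ⊆ 1-1--,10--0,10-1-
  m23 ⊆ --111,-0-11,-01-1,1-1--,10-1-
  m24 ⊆ --000,1--00
  m28 ⊆ 1--00,1-1--
  m29 ⊆ 1-1-- [E]
  m30 ⊆ 1-1-- [E]
  m31 ⊆ --111,1-1--
E = {0-0--, 1-1--}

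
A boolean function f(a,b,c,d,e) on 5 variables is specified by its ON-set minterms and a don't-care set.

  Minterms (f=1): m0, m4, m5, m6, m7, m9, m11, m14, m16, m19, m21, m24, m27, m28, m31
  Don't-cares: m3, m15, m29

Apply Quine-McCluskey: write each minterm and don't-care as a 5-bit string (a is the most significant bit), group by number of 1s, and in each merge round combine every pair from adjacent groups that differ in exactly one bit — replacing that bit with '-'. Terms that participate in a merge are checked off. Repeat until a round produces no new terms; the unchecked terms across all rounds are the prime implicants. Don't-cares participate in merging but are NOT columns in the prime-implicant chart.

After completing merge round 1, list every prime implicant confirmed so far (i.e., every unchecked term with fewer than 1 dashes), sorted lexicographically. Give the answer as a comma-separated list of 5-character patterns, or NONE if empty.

Round 0: 00000✓ 00011✓ 00100✓ 00101✓ 00110✓ 00111✓ 01001✓ 01011✓ 01110✓ 01111✓ 10000✓ 10011✓ 10101✓ 11000✓ 11011✓ 11100✓ 11101✓ 11111✓
Round 1: -0000 -0011✓ -0101 -1011✓ -1111✓ 0-011✓ 0-110✓ 0-111✓ 00-00 00-11✓ 001-0✓ 001-1✓ 0010-✓ 0011-✓ 01-11✓ 010-1 0111-✓ 1-000 1-011✓ 1-101 11-00 11-11✓ 111-1 1110-
Round 2: --011 -1-11 0--11 0-11- 001--
PIs = {--011, -0000, -0101, -1-11, 0--11, 0-11-, 00-00, 001--, 010-1, 1-000, 1-101, 11-00, 111-1, 1110-}

NONE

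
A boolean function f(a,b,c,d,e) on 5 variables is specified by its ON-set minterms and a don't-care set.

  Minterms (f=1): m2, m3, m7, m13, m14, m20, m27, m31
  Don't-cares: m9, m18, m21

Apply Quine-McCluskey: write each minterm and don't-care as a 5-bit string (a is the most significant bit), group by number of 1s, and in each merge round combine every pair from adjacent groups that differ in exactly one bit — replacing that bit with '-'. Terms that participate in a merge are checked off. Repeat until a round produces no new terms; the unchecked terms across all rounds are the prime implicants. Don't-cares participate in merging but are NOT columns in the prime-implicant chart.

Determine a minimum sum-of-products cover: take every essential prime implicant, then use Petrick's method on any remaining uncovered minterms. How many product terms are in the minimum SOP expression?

Round 0: 00010✓ 00011✓ 00111✓ 01001✓ 01101✓ 01110 10010✓ 10100✓ 10101✓ 11011✓ 11111✓
Round 1: -0010 00-11 0001- 01-01 1010- 11-11
PIs = {-0010, 00-11, 0001-, 01-01, 01110, 1010-, 11-11}
Coverage chart:
  m2: -0010,0001-
  m3: 00-11,0001-
  m7: 00-11 ←essential
  m13: 01-01 ←essential
  m14: 01110 ←essential
  m20: 1010- ←essential
  m27: 11-11 ←essential
  m31: 11-11 ←essential
Essential: 00-11, 01-01, 01110, 1010-, 11-11
Petrick residual → -0010
Min cover (6 terms): b'c'de' + a'b'de + a'bd'e + a'bcde' + ab'cd' + abde

6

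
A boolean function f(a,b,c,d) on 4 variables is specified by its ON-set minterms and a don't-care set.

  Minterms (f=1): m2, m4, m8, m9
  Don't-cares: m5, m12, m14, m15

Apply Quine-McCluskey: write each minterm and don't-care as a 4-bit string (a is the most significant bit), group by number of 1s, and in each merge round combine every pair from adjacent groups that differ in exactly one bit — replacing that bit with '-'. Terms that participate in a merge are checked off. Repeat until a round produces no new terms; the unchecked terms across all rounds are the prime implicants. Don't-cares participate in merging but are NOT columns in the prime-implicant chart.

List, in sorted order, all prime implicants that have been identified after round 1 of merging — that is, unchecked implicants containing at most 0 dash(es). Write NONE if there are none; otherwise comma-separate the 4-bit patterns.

0010

Round 0: 0010 0100✓ 0101✓ 1000✓ 1001✓ 1100✓ 1110✓ 1111✓
Round 1: -100 010- 1-00 100- 11-0 111-
PIs = {-100, 0010, 010-, 1-00, 100-, 11-0, 111-}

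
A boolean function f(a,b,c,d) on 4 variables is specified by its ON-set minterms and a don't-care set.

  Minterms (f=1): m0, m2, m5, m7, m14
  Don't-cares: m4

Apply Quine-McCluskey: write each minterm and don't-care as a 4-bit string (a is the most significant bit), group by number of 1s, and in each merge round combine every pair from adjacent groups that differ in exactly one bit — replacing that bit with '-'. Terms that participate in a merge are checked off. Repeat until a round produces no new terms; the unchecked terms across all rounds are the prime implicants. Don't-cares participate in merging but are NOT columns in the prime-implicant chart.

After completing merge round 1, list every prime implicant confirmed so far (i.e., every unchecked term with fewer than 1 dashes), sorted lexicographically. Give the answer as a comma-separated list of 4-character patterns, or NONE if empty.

1110

size-2^0 implicants → 0000(✓)  0010(✓)  0100(✓)  0101(✓)  0111(✓)  1110
size-2^1 implicants → 0-00  00-0  01-1  010-
Unchecked terms (primes): 0-00, 00-0, 01-1, 010-, 1110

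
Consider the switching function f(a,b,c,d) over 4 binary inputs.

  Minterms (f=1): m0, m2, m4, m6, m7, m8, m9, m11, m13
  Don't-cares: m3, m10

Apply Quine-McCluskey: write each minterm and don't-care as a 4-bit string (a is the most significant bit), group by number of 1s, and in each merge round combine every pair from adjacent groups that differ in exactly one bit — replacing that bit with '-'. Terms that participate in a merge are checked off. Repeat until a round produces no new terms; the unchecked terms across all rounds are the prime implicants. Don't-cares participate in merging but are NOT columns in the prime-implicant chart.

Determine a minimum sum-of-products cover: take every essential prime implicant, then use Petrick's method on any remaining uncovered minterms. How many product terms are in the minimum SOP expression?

size-2^0 implicants → 0000(✓)  0010(✓)  0011(✓)  0100(✓)  0110(✓)  0111(✓)  1000(✓)  1001(✓)  1010(✓)  1011(✓)  1101(✓)
size-2^1 implicants → -000(✓)  -010(✓)  -011(✓)  0-00(✓)  0-10(✓)  0-11(✓)  00-0(✓)  001-(✓)  01-0(✓)  011-(✓)  1-01  10-0(✓)  10-1(✓)  100-(✓)  101-(✓)
size-2^2 implicants → -0-0  -01-  0--0  0-1-  10--
Unchecked terms (primes): -0-0, -01-, 0--0, 0-1-, 1-01, 10--
Minterm coverage:
  m0 ⊆ -0-0,0--0
  m2 ⊆ -0-0,-01-,0--0,0-1-
  m4 ⊆ 0--0 [E]
  m6 ⊆ 0--0,0-1-
  m7 ⊆ 0-1- [E]
  m8 ⊆ -0-0,10--
  m9 ⊆ 1-01,10--
  m11 ⊆ -01-,10--
  m13 ⊆ 1-01 [E]
E = {0--0, 0-1-, 1-01}
Petrick residual → 10--
Cover = a'd' + a'c + ac'd + ab'  |cover|=4

4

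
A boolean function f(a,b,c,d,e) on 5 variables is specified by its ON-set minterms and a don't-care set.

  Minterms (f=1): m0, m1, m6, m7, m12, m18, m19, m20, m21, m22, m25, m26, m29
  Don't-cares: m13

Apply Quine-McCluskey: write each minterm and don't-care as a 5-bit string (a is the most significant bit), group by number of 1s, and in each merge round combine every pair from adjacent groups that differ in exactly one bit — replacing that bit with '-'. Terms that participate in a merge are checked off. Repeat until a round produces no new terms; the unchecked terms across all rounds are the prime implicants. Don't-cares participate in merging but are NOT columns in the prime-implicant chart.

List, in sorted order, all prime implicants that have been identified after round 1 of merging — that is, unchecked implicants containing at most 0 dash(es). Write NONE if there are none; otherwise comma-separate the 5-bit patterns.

Round 0: 00000✓ 00001✓ 00110✓ 00111✓ 01100✓ 01101✓ 10010✓ 10011✓ 10100✓ 10101✓ 10110✓ 11001✓ 11010✓ 11101✓
Round 1: -0110 -1101 0000- 0011- 0110- 1-010 1-101 10-10 1001- 101-0 1010- 11-01
PIs = {-0110, -1101, 0000-, 0011-, 0110-, 1-010, 1-101, 10-10, 1001-, 101-0, 1010-, 11-01}

NONE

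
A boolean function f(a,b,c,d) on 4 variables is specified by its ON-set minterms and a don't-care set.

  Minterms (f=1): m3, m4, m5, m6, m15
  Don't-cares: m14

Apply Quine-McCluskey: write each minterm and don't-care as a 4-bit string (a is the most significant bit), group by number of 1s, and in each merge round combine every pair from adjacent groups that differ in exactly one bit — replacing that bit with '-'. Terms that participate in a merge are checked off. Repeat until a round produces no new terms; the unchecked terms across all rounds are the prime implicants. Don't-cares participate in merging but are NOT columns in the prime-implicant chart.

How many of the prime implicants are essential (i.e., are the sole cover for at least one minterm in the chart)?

3

size-2^0 implicants → 0011  0100(✓)  0101(✓)  0110(✓)  1110(✓)  1111(✓)
size-2^1 implicants → -110  01-0  010-  111-
Unchecked terms (primes): -110, 0011, 01-0, 010-, 111-
Minterm coverage:
  m3 ⊆ 0011 [E]
  m4 ⊆ 01-0,010-
  m5 ⊆ 010- [E]
  m6 ⊆ -110,01-0
  m15 ⊆ 111- [E]
E = {0011, 010-, 111-}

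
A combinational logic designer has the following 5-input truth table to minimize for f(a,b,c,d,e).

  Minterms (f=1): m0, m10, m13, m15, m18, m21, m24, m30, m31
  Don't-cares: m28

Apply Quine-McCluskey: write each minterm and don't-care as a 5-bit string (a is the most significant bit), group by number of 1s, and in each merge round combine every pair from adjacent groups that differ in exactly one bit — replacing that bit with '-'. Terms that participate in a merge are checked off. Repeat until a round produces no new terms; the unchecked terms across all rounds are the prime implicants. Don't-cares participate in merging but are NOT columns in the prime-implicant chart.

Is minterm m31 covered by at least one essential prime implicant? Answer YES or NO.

NO

[col 0] 00000, 01010, 01101*, 01111*, 10010, 10101, 11000*, 11100*, 11110*, 11111*
[col 1] -1111, 011-1, 11-00, 111-0, 1111-
Prime implicants: -1111, 00000, 01010, 011-1, 10010, 10101, 11-00, 111-0, 1111-
PI chart (minterm → PIs covering it):
  0 | 00000  (sole → essential)
  10 | 01010  (sole → essential)
  13 | 011-1  (sole → essential)
  15 | -1111,011-1
  18 | 10010  (sole → essential)
  21 | 10101  (sole → essential)
  24 | 11-00  (sole → essential)
  30 | 111-0,1111-
  31 | -1111,1111-
Essential prime implicants: 00000, 01010, 011-1, 10010, 10101, 11-00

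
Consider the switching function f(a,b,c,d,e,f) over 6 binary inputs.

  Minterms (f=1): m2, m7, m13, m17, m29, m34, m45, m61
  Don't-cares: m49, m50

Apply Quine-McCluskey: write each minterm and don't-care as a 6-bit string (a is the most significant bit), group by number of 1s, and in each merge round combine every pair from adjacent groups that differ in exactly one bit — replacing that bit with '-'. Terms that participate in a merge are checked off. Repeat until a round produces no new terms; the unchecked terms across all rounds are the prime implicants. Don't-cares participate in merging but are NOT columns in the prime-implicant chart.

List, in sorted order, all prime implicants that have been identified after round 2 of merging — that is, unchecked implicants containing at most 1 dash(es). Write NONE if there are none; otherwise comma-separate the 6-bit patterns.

-00010, -10001, 000111, 1-0010

size-2^0 implicants → 000010(✓)  000111  001101(✓)  010001(✓)  011101(✓)  100010(✓)  101101(✓)  110001(✓)  110010(✓)  111101(✓)
size-2^1 implicants → -00010  -01101(✓)  -10001  -11101(✓)  0-1101(✓)  1-0010  1-1101(✓)
size-2^2 implicants → --1101
Unchecked terms (primes): --1101, -00010, -10001, 000111, 1-0010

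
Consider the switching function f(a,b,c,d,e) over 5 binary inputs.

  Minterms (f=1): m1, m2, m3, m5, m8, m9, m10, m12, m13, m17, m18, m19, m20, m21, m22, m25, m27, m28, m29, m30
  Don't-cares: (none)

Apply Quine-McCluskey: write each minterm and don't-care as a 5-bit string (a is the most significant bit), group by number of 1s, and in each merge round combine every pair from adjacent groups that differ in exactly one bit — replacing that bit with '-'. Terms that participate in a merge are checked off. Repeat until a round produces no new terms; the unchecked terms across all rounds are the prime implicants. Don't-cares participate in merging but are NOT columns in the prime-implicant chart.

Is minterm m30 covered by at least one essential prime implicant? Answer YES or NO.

YES

[col 0] 00001*, 00010*, 00011*, 00101*, 01000*, 01001*, 01010*, 01100*, 01101*, 10001*, 10010*, 10011*, 10100*, 10101*, 10110*, 11001*, 11011*, 11100*, 11101*, 11110*
[col 1] -0001*, -0010*, -0011*, -0101*, -1001*, -1100*, -1101*, 0-001*, 0-010, 0-101*, 00-01*, 000-1*, 0001-*, 01-00*, 01-01*, 010-0, 0100-*, 0110-*, 1-001*, 1-011*, 1-100*, 1-101*, 1-110*, 10-01*, 10-10, 100-1*, 1001-*, 101-0*, 1010-*, 11-01*, 110-1*, 111-0*, 1110-*
[col 2] --001*, --101*, -0-01*, -00-1, -001-, -1-01*, -110-, 0--01*, 01-0-, 1--01*, 1-0-1, 1-1-0, 1-10-
[col 3] ---01
Prime implicants: ---01, -00-1, -001-, -110-, 0-010, 01-0-, 010-0, 1-0-1, 1-1-0, 1-10-, 10-10
PI chart (minterm → PIs covering it):
  1 | ---01,-00-1
  2 | -001-,0-010
  3 | -00-1,-001-
  5 | ---01  (sole → essential)
  8 | 01-0-,010-0
  9 | ---01,01-0-
  10 | 0-010,010-0
  12 | -110-,01-0-
  13 | ---01,-110-,01-0-
  17 | ---01,-00-1,1-0-1
  18 | -001-,10-10
  19 | -00-1,-001-,1-0-1
  20 | 1-1-0,1-10-
  21 | ---01,1-10-
  22 | 1-1-0,10-10
  25 | ---01,1-0-1
  27 | 1-0-1  (sole → essential)
  28 | -110-,1-1-0,1-10-
  29 | ---01,-110-,1-10-
  30 | 1-1-0  (sole → essential)
Essential prime implicants: ---01, 1-0-1, 1-1-0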